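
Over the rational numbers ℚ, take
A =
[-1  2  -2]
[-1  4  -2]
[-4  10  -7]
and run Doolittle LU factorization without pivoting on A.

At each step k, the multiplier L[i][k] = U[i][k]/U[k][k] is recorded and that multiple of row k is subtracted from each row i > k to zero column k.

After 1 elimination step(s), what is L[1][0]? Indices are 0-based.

L[1][0] = 1

[col 0] pivot -1
  R1 -= 1*R0 → (0, 2, 0)  (L[1][0] := 1)
  R2 -= 4*R0 → (0, 2, 1)  (L[2][0] := 4)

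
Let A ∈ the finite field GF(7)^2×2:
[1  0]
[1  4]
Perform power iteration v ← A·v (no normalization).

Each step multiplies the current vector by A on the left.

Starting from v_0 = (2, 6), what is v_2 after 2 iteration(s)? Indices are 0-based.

v_2 = (2, 1)

v_0 = (2, 6).
v_1 = A·v_0 = (2, 5).
v_2 = A·v_1 = (2, 1).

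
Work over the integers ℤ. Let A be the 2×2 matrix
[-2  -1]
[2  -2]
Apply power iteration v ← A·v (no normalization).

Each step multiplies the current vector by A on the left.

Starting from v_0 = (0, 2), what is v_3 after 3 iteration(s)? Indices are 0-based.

v_0 = (0, 2).
v_1 = A·v_0 = (-2, -4).
v_2 = A·v_1 = (8, 4).
v_3 = A·v_2 = (-20, 8).

v_3 = (-20, 8)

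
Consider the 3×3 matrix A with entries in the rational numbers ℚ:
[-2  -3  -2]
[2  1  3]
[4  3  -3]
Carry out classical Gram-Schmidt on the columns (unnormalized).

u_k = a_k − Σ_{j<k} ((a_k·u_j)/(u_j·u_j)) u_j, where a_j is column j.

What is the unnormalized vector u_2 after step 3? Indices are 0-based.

u_2 = (-17/14, 51/14, -17/7)

Step 1: u_0 = a_0 = (-2, 2, 4).
Step 2: u_1 = a_1 − (5/6)·u_0 = (-4/3, -2/3, -1/3).
Step 3: u_2 = a_2 − (-1/12)·u_0 − (5/7)·u_1 = (-17/14, 51/14, -17/7).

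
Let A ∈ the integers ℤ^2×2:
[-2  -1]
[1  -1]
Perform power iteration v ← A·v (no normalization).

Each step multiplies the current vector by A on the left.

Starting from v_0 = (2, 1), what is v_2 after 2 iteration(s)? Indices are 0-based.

v_0 = (2, 1).
v_1 = A·v_0 = (-5, 1).
v_2 = A·v_1 = (9, -6).

v_2 = (9, -6)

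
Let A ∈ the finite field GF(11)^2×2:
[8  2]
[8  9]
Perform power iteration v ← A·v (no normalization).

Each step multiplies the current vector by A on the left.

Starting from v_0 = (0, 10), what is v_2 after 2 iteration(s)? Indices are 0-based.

v_0 = (0, 10).
v_1 = A·v_0 = (9, 2).
v_2 = A·v_1 = (10, 2).

v_2 = (10, 2)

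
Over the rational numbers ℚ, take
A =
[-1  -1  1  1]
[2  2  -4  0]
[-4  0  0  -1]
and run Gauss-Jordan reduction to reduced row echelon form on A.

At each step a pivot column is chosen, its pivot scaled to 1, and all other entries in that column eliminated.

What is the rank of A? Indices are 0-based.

step 1: normalize row 0 (÷-1) = (1, 1, -1, -1)
  row 1: subtract 2×row0 = (0, 0, -2, 2)
  row 2: subtract -4×row0 = (0, 4, -4, -5)
step 2: exchange rows 1,2
step 2: normalize row 1 (÷4) = (0, 1, -1, -5/4)
  row 0: subtract 1×row1 = (1, 0, 0, 1/4)
step 3: normalize row 2 (÷-2) = (0, 0, 1, -1)
  row 1: subtract -1×row2 = (0, 1, 0, -9/4)

rank = 3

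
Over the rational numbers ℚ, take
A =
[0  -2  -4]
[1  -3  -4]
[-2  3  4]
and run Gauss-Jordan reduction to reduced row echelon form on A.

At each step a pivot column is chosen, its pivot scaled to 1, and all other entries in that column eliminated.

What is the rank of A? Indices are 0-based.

rank = 3

[1] R0 <-> R1
[1] R0 /= 1  ⇒  (1, -3, -4)
     R2 -= -2·R0  ⇒  (0, -3, -4)
[2] R1 /= -2  ⇒  (0, 1, 2)
     R0 -= -3·R1  ⇒  (1, 0, 2)
     R2 -= -3·R1  ⇒  (0, 0, 2)
[3] R2 /= 2  ⇒  (0, 0, 1)
     R0 -= 2·R2  ⇒  (1, 0, 0)
     R1 -= 2·R2  ⇒  (0, 1, 0)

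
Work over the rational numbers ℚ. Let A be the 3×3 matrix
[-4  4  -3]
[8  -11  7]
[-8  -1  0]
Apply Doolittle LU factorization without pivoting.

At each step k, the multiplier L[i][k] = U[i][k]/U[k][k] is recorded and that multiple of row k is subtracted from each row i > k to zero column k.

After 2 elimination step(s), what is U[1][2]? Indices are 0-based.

Step 1: pivot at (0,0) is -4.
  row1 ← row1 − (-2)·row0  ⇒  L[1][0]=-2, U row1=(0, -3, 1)
  row2 ← row2 − (2)·row0  ⇒  L[2][0]=2, U row2=(0, -9, 6)
Step 2: pivot at (1,1) is -3.
  row2 ← row2 − (3)·row1  ⇒  L[2][1]=3, U row2=(0, 0, 3)

U[1][2] = 1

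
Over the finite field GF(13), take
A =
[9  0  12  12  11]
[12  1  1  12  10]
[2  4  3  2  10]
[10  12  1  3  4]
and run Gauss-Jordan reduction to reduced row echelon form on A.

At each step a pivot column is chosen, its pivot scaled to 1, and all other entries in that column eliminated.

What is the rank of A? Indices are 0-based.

step 1: normalize row 0 (÷9) = (1, 0, 10, 10, 7)
  row 1: subtract 12×row0 = (0, 1, 11, 9, 4)
  row 2: subtract 2×row0 = (0, 4, 9, 8, 9)
  row 3: subtract 10×row0 = (0, 12, 5, 7, 12)
step 2: normalize row 1 (÷1) = (0, 1, 11, 9, 4)
  row 2: subtract 4×row1 = (0, 0, 4, 11, 6)
  row 3: subtract 12×row1 = (0, 0, 3, 3, 3)
step 3: normalize row 2 (÷4) = (0, 0, 1, 6, 8)
  row 0: subtract 10×row2 = (1, 0, 0, 2, 5)
  row 1: subtract 11×row2 = (0, 1, 0, 8, 7)
  row 3: subtract 3×row2 = (0, 0, 0, 11, 5)
step 4: normalize row 3 (÷11) = (0, 0, 0, 1, 4)
  row 0: subtract 2×row3 = (1, 0, 0, 0, 10)
  row 1: subtract 8×row3 = (0, 1, 0, 0, 1)
  row 2: subtract 6×row3 = (0, 0, 1, 0, 10)

rank = 4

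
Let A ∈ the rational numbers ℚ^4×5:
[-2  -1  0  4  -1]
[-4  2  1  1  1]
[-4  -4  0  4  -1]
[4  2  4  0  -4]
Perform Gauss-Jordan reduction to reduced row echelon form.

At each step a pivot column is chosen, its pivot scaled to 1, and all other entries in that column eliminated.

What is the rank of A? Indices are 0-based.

pivot(0,0)=-2: scale R0 → (1, 1/2, 0, -2, 1/2)
  clear (1,0): R1 −= (-4)R0 → (0, 4, 1, -7, 3)
  clear (2,0): R2 −= (-4)R0 → (0, -2, 0, -4, 1)
  clear (3,0): R3 −= (4)R0 → (0, 0, 4, 8, -6)
pivot(1,1)=4: scale R1 → (0, 1, 1/4, -7/4, 3/4)
  clear (0,1): R0 −= (1/2)R1 → (1, 0, -1/8, -9/8, 1/8)
  clear (2,1): R2 −= (-2)R1 → (0, 0, 1/2, -15/2, 5/2)
pivot(2,2)=1/2: scale R2 → (0, 0, 1, -15, 5)
  clear (0,2): R0 −= (-1/8)R2 → (1, 0, 0, -3, 3/4)
  clear (1,2): R1 −= (1/4)R2 → (0, 1, 0, 2, -1/2)
  clear (3,2): R3 −= (4)R2 → (0, 0, 0, 68, -26)
pivot(3,3)=68: scale R3 → (0, 0, 0, 1, -13/34)
  clear (0,3): R0 −= (-3)R3 → (1, 0, 0, 0, -27/68)
  clear (1,3): R1 −= (2)R3 → (0, 1, 0, 0, 9/34)
  clear (2,3): R2 −= (-15)R3 → (0, 0, 1, 0, -25/34)

rank = 4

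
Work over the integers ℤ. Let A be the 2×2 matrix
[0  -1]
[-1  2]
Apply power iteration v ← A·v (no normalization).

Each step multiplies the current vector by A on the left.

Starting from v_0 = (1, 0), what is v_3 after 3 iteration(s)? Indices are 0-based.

v_3 = (2, -5)

v_0 = (1, 0).
v_1 = A·v_0 = (0, -1).
v_2 = A·v_1 = (1, -2).
v_3 = A·v_2 = (2, -5).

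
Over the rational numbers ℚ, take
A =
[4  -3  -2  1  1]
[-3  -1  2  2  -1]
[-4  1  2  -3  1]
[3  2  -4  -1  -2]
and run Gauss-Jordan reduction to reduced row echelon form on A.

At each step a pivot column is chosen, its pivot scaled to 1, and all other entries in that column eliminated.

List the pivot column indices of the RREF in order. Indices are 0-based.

pivot columns: 0, 1, 2, 3

pivot(0,0)=4: scale R0 → (1, -3/4, -1/2, 1/4, 1/4)
  clear (1,0): R1 −= (-3)R0 → (0, -13/4, 1/2, 11/4, -1/4)
  clear (2,0): R2 −= (-4)R0 → (0, -2, 0, -2, 2)
  clear (3,0): R3 −= (3)R0 → (0, 17/4, -5/2, -7/4, -11/4)
pivot(1,1)=-13/4: scale R1 → (0, 1, -2/13, -11/13, 1/13)
  clear (0,1): R0 −= (-3/4)R1 → (1, 0, -8/13, -5/13, 4/13)
  clear (2,1): R2 −= (-2)R1 → (0, 0, -4/13, -48/13, 28/13)
  clear (3,1): R3 −= (17/4)R1 → (0, 0, -24/13, 24/13, -40/13)
pivot(2,2)=-4/13: scale R2 → (0, 0, 1, 12, -7)
  clear (0,2): R0 −= (-8/13)R2 → (1, 0, 0, 7, -4)
  clear (1,2): R1 −= (-2/13)R2 → (0, 1, 0, 1, -1)
  clear (3,2): R3 −= (-24/13)R2 → (0, 0, 0, 24, -16)
pivot(3,3)=24: scale R3 → (0, 0, 0, 1, -2/3)
  clear (0,3): R0 −= (7)R3 → (1, 0, 0, 0, 2/3)
  clear (1,3): R1 −= (1)R3 → (0, 1, 0, 0, -1/3)
  clear (2,3): R2 −= (12)R3 → (0, 0, 1, 0, 1)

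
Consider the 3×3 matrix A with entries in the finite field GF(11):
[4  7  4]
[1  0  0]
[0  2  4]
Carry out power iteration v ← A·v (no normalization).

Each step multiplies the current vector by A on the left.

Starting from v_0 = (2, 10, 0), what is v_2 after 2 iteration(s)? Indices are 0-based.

v_0 = (2, 10, 0).
v_1 = A·v_0 = (1, 2, 9).
v_2 = A·v_1 = (10, 1, 7).

v_2 = (10, 1, 7)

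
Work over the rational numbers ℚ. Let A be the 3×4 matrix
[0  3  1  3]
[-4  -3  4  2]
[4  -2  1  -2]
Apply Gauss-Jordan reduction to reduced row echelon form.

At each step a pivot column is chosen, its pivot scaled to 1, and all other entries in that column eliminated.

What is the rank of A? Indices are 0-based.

step 1: exchange rows 0,1
step 1: normalize row 0 (÷-4) = (1, 3/4, -1, -1/2)
  row 2: subtract 4×row0 = (0, -5, 5, 0)
step 2: normalize row 1 (÷3) = (0, 1, 1/3, 1)
  row 0: subtract 3/4×row1 = (1, 0, -5/4, -5/4)
  row 2: subtract -5×row1 = (0, 0, 20/3, 5)
step 3: normalize row 2 (÷20/3) = (0, 0, 1, 3/4)
  row 0: subtract -5/4×row2 = (1, 0, 0, -5/16)
  row 1: subtract 1/3×row2 = (0, 1, 0, 3/4)

rank = 3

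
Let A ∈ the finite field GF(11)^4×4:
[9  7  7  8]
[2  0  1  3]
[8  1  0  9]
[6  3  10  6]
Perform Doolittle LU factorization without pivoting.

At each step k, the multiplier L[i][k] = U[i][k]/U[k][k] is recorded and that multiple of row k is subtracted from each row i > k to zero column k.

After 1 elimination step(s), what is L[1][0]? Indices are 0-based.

L[1][0] = 10

k=0: U[0][0]=9
  eliminate (1,0): mult=10, new row 1: (0, 7, 8, 0); set L[1][0]=10
  eliminate (2,0): mult=7, new row 2: (0, 7, 6, 8); set L[2][0]=7
  eliminate (3,0): mult=8, new row 3: (0, 2, 9, 8); set L[3][0]=8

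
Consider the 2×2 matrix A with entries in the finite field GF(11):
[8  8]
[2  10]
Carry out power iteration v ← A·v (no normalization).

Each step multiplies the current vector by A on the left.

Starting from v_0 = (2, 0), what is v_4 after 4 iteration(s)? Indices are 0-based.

v_4 = (2, 10)

v_0 = (2, 0).
v_1 = A·v_0 = (5, 4).
v_2 = A·v_1 = (6, 6).
v_3 = A·v_2 = (8, 6).
v_4 = A·v_3 = (2, 10).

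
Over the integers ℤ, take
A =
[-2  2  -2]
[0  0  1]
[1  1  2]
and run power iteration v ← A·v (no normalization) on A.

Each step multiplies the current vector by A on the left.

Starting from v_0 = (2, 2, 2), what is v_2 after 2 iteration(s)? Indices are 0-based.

v_0 = (2, 2, 2).
v_1 = A·v_0 = (-4, 2, 8).
v_2 = A·v_1 = (-4, 8, 14).

v_2 = (-4, 8, 14)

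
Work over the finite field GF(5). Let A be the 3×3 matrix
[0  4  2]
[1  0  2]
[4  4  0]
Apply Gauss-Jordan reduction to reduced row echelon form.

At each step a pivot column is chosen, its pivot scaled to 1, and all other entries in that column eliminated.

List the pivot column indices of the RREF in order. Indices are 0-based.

pivot columns: 0, 1

[1] R0 <-> R1
[1] R0 /= 1  ⇒  (1, 0, 2)
     R2 -= 4·R0  ⇒  (0, 4, 2)
[2] R1 /= 4  ⇒  (0, 1, 3)
     R2 -= 4·R1  ⇒  (0, 0, 0)
column 2 empty below row 2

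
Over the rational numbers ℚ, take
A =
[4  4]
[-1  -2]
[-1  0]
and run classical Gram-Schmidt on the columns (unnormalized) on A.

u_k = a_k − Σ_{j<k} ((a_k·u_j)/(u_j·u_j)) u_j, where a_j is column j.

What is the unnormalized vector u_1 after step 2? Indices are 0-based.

Step 1: u_0 = a_0 = (4, -1, -1).
Step 2: u_1 = a_1 − (1)·u_0 = (0, -1, 1).

u_1 = (0, -1, 1)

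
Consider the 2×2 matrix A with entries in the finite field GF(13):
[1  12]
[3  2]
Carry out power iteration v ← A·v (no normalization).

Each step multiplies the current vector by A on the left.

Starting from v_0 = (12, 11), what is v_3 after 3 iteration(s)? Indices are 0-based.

v_3 = (6, 2)

v_0 = (12, 11).
v_1 = A·v_0 = (1, 6).
v_2 = A·v_1 = (8, 2).
v_3 = A·v_2 = (6, 2).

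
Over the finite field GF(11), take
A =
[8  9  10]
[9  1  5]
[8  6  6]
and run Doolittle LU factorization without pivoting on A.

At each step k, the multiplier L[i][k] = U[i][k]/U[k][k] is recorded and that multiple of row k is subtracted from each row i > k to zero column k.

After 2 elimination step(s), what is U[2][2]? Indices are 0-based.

U[2][2] = 8

k=0: U[0][0]=8
  eliminate (1,0): mult=8, new row 1: (0, 6, 2); set L[1][0]=8
  eliminate (2,0): mult=1, new row 2: (0, 8, 7); set L[2][0]=1
k=1: U[1][1]=6
  eliminate (2,1): mult=5, new row 2: (0, 0, 8); set L[2][1]=5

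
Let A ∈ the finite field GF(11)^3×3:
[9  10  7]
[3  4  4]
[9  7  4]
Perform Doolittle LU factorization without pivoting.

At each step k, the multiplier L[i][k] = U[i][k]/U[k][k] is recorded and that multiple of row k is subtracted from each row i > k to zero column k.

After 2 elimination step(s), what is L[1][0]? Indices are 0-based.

Step 1: pivot at (0,0) is 9.
  row1 ← row1 − (4)·row0  ⇒  L[1][0]=4, U row1=(0, 8, 9)
  row2 ← row2 − (1)·row0  ⇒  L[2][0]=1, U row2=(0, 8, 8)
Step 2: pivot at (1,1) is 8.
  row2 ← row2 − (1)·row1  ⇒  L[2][1]=1, U row2=(0, 0, 10)

L[1][0] = 4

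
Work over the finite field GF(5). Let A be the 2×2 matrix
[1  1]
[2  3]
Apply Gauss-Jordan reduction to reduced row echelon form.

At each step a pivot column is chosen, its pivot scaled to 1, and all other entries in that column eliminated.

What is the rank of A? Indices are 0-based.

[1] R0 /= 1  ⇒  (1, 1)
     R1 -= 2·R0  ⇒  (0, 1)
[2] R1 /= 1  ⇒  (0, 1)
     R0 -= 1·R1  ⇒  (1, 0)

rank = 2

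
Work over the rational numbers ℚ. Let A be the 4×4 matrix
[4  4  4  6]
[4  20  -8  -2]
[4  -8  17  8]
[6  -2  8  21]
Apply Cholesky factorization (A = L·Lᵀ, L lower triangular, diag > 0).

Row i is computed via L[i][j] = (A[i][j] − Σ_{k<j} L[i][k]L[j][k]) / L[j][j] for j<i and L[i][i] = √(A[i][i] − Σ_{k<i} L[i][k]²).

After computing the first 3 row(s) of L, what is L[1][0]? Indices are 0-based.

Step 1: L[0][0] = √(4) = 2.
  L[1][0] = (4) / L[0][0] = 2.
Step 2: L[1][1] = √(16) = 4.
  L[2][0] = (4) / L[0][0] = 2.
  L[2][1] = (-12) / L[1][1] = -3.
Step 3: L[2][2] = √(4) = 2.

L[1][0] = 2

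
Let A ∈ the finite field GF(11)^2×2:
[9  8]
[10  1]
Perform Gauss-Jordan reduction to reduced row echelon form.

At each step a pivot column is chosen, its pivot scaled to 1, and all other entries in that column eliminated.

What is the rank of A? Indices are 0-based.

pivot(0,0)=9: scale R0 → (1, 7)
  clear (1,0): R1 −= (10)R0 → (0, 8)
pivot(1,1)=8: scale R1 → (0, 1)
  clear (0,1): R0 −= (7)R1 → (1, 0)

rank = 2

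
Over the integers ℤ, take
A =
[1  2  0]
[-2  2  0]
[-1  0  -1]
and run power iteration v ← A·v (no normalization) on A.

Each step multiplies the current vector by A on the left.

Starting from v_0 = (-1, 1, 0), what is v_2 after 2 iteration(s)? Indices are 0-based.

v_0 = (-1, 1, 0).
v_1 = A·v_0 = (1, 4, 1).
v_2 = A·v_1 = (9, 6, -2).

v_2 = (9, 6, -2)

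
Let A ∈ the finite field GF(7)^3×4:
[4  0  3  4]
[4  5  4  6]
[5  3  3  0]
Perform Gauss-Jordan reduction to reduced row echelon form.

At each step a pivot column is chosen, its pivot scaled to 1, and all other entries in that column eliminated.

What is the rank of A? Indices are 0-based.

rank = 3

step 1: normalize row 0 (÷4) = (1, 0, 6, 1)
  row 1: subtract 4×row0 = (0, 5, 1, 2)
  row 2: subtract 5×row0 = (0, 3, 1, 2)
step 2: normalize row 1 (÷5) = (0, 1, 3, 6)
  row 2: subtract 3×row1 = (0, 0, 6, 5)
step 3: normalize row 2 (÷6) = (0, 0, 1, 2)
  row 0: subtract 6×row2 = (1, 0, 0, 3)
  row 1: subtract 3×row2 = (0, 1, 0, 0)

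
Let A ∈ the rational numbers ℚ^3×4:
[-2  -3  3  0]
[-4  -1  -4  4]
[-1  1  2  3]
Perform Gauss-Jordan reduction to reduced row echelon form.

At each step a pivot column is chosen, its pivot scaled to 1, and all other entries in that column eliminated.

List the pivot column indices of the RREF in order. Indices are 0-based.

[1] R0 /= -2  ⇒  (1, 3/2, -3/2, 0)
     R1 -= -4·R0  ⇒  (0, 5, -10, 4)
     R2 -= -1·R0  ⇒  (0, 5/2, 1/2, 3)
[2] R1 /= 5  ⇒  (0, 1, -2, 4/5)
     R0 -= 3/2·R1  ⇒  (1, 0, 3/2, -6/5)
     R2 -= 5/2·R1  ⇒  (0, 0, 11/2, 1)
[3] R2 /= 11/2  ⇒  (0, 0, 1, 2/11)
     R0 -= 3/2·R2  ⇒  (1, 0, 0, -81/55)
     R1 -= -2·R2  ⇒  (0, 1, 0, 64/55)

pivot columns: 0, 1, 2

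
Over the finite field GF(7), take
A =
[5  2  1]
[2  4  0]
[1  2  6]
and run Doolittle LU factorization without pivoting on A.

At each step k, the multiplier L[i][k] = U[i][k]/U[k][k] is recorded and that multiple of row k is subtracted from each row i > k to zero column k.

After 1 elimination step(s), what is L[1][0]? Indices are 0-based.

L[1][0] = 6

Step 1: pivot at (0,0) is 5.
  row1 ← row1 − (6)·row0  ⇒  L[1][0]=6, U row1=(0, 6, 1)
  row2 ← row2 − (3)·row0  ⇒  L[2][0]=3, U row2=(0, 3, 3)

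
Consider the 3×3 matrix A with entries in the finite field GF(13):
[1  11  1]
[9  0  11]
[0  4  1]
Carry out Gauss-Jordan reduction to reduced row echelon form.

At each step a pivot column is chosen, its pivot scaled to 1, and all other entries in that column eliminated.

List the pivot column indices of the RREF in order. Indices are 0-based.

pivot(0,0)=1: scale R0 → (1, 11, 1)
  clear (1,0): R1 −= (9)R0 → (0, 5, 2)
pivot(1,1)=5: scale R1 → (0, 1, 3)
  clear (0,1): R0 −= (11)R1 → (1, 0, 7)
  clear (2,1): R2 −= (4)R1 → (0, 0, 2)
pivot(2,2)=2: scale R2 → (0, 0, 1)
  clear (0,2): R0 −= (7)R2 → (1, 0, 0)
  clear (1,2): R1 −= (3)R2 → (0, 1, 0)

pivot columns: 0, 1, 2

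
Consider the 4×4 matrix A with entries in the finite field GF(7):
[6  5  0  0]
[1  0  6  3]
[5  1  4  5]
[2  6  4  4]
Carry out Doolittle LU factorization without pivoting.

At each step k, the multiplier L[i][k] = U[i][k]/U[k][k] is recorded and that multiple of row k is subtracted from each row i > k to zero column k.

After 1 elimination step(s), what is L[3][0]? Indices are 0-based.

L[3][0] = 5

k=0: U[0][0]=6
  eliminate (1,0): mult=6, new row 1: (0, 5, 6, 3); set L[1][0]=6
  eliminate (2,0): mult=2, new row 2: (0, 5, 4, 5); set L[2][0]=2
  eliminate (3,0): mult=5, new row 3: (0, 2, 4, 4); set L[3][0]=5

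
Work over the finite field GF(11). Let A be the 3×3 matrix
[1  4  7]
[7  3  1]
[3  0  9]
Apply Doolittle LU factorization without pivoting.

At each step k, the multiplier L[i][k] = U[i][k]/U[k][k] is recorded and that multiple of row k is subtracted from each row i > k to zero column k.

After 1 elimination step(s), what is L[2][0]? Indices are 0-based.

[col 0] pivot 1
  R1 -= 7*R0 → (0, 8, 7)  (L[1][0] := 7)
  R2 -= 3*R0 → (0, 10, 10)  (L[2][0] := 3)

L[2][0] = 3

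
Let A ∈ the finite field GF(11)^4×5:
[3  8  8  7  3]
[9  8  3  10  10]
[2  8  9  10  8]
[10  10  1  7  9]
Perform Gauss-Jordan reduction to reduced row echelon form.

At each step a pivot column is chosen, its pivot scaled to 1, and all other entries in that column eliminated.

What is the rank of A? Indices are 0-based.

pivot(0,0)=3: scale R0 → (1, 10, 10, 6, 1)
  clear (1,0): R1 −= (9)R0 → (0, 6, 1, 0, 1)
  clear (2,0): R2 −= (2)R0 → (0, 10, 0, 9, 6)
  clear (3,0): R3 −= (10)R0 → (0, 9, 0, 2, 10)
pivot(1,1)=6: scale R1 → (0, 1, 2, 0, 2)
  clear (0,1): R0 −= (10)R1 → (1, 0, 1, 6, 3)
  clear (2,1): R2 −= (10)R1 → (0, 0, 2, 9, 8)
  clear (3,1): R3 −= (9)R1 → (0, 0, 4, 2, 3)
pivot(2,2)=2: scale R2 → (0, 0, 1, 10, 4)
  clear (0,2): R0 −= (1)R2 → (1, 0, 0, 7, 10)
  clear (1,2): R1 −= (2)R2 → (0, 1, 0, 2, 5)
  clear (3,2): R3 −= (4)R2 → (0, 0, 0, 6, 9)
pivot(3,3)=6: scale R3 → (0, 0, 0, 1, 7)
  clear (0,3): R0 −= (7)R3 → (1, 0, 0, 0, 5)
  clear (1,3): R1 −= (2)R3 → (0, 1, 0, 0, 2)
  clear (2,3): R2 −= (10)R3 → (0, 0, 1, 0, 0)

rank = 4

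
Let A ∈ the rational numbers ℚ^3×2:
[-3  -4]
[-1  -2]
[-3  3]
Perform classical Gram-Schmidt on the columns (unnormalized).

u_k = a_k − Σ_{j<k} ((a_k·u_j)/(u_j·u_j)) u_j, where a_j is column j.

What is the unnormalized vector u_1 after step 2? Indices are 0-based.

u_1 = (-61/19, -33/19, 72/19)

Step 1: u_0 = a_0 = (-3, -1, -3).
Step 2: u_1 = a_1 − (5/19)·u_0 = (-61/19, -33/19, 72/19).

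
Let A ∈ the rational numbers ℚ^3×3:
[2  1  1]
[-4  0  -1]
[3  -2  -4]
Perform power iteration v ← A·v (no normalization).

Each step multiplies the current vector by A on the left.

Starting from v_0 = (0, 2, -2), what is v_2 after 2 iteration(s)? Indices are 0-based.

v_0 = (0, 2, -2).
v_1 = A·v_0 = (0, 2, 4).
v_2 = A·v_1 = (6, -4, -20).

v_2 = (6, -4, -20)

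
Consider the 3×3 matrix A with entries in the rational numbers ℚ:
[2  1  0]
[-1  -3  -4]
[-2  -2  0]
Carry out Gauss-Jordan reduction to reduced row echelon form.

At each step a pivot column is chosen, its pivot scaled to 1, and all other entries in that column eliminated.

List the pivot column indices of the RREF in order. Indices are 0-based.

pivot columns: 0, 1, 2

pivot(0,0)=2: scale R0 → (1, 1/2, 0)
  clear (1,0): R1 −= (-1)R0 → (0, -5/2, -4)
  clear (2,0): R2 −= (-2)R0 → (0, -1, 0)
pivot(1,1)=-5/2: scale R1 → (0, 1, 8/5)
  clear (0,1): R0 −= (1/2)R1 → (1, 0, -4/5)
  clear (2,1): R2 −= (-1)R1 → (0, 0, 8/5)
pivot(2,2)=8/5: scale R2 → (0, 0, 1)
  clear (0,2): R0 −= (-4/5)R2 → (1, 0, 0)
  clear (1,2): R1 −= (8/5)R2 → (0, 1, 0)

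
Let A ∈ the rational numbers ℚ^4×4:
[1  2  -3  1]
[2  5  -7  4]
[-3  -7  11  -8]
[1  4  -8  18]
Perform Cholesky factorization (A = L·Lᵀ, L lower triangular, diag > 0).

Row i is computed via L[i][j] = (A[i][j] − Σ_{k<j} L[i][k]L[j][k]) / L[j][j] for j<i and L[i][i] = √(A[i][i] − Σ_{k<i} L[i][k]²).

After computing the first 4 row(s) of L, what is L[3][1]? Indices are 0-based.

L[3][1] = 2

Step 1: L[0][0] = √(1) = 1.
  L[1][0] = (2) / L[0][0] = 2.
Step 2: L[1][1] = √(1) = 1.
  L[2][0] = (-3) / L[0][0] = -3.
  L[2][1] = (-1) / L[1][1] = -1.
Step 3: L[2][2] = √(1) = 1.
  L[3][0] = (1) / L[0][0] = 1.
  L[3][1] = (2) / L[1][1] = 2.
  L[3][2] = (-3) / L[2][2] = -3.
Step 4: L[3][3] = √(4) = 2.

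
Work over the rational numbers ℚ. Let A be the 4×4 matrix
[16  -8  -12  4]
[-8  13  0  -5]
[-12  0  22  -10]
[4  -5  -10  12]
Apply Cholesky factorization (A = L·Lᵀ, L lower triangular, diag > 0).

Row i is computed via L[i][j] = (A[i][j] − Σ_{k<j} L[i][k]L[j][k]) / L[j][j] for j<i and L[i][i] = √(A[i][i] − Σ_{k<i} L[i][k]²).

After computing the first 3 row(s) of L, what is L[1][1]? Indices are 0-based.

Step 1: L[0][0] = √(16) = 4.
  L[1][0] = (-8) / L[0][0] = -2.
Step 2: L[1][1] = √(9) = 3.
  L[2][0] = (-12) / L[0][0] = -3.
  L[2][1] = (-6) / L[1][1] = -2.
Step 3: L[2][2] = √(9) = 3.

L[1][1] = 3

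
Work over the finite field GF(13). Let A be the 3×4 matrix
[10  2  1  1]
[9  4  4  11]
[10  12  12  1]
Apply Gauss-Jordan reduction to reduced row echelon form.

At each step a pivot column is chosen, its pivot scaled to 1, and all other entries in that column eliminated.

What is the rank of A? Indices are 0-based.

pivot(0,0)=10: scale R0 → (1, 8, 4, 4)
  clear (1,0): R1 −= (9)R0 → (0, 10, 7, 1)
  clear (2,0): R2 −= (10)R0 → (0, 10, 11, 0)
pivot(1,1)=10: scale R1 → (0, 1, 2, 4)
  clear (0,1): R0 −= (8)R1 → (1, 0, 1, 11)
  clear (2,1): R2 −= (10)R1 → (0, 0, 4, 12)
pivot(2,2)=4: scale R2 → (0, 0, 1, 3)
  clear (0,2): R0 −= (1)R2 → (1, 0, 0, 8)
  clear (1,2): R1 −= (2)R2 → (0, 1, 0, 11)

rank = 3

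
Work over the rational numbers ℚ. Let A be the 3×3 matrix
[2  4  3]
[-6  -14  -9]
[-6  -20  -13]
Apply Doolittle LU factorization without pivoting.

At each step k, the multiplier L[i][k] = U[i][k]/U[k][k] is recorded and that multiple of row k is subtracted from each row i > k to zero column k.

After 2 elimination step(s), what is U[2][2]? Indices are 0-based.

U[2][2] = -4

k=0: U[0][0]=2
  eliminate (1,0): mult=-3, new row 1: (0, -2, 0); set L[1][0]=-3
  eliminate (2,0): mult=-3, new row 2: (0, -8, -4); set L[2][0]=-3
k=1: U[1][1]=-2
  eliminate (2,1): mult=4, new row 2: (0, 0, -4); set L[2][1]=4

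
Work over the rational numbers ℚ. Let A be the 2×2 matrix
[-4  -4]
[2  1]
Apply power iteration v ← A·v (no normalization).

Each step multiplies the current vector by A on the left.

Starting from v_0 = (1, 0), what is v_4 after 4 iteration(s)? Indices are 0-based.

v_4 = (-8, -6)

v_0 = (1, 0).
v_1 = A·v_0 = (-4, 2).
v_2 = A·v_1 = (8, -6).
v_3 = A·v_2 = (-8, 10).
v_4 = A·v_3 = (-8, -6).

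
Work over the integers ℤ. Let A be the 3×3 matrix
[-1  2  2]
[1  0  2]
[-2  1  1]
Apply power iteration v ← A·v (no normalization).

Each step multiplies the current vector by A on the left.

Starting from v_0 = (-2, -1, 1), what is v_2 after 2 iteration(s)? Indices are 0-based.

v_0 = (-2, -1, 1).
v_1 = A·v_0 = (2, 0, 4).
v_2 = A·v_1 = (6, 10, 0).

v_2 = (6, 10, 0)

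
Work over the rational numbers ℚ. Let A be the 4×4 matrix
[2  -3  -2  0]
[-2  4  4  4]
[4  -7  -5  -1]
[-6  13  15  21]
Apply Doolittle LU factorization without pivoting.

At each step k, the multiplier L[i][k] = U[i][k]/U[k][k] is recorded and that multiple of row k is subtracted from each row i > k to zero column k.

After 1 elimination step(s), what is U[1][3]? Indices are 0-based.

U[1][3] = 4

[col 0] pivot 2
  R1 -= -1*R0 → (0, 1, 2, 4)  (L[1][0] := -1)
  R2 -= 2*R0 → (0, -1, -1, -1)  (L[2][0] := 2)
  R3 -= -3*R0 → (0, 4, 9, 21)  (L[3][0] := -3)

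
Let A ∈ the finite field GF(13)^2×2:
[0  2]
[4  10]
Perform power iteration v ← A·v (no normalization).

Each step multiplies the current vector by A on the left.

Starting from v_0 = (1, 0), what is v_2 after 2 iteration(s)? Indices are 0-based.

v_0 = (1, 0).
v_1 = A·v_0 = (0, 4).
v_2 = A·v_1 = (8, 1).

v_2 = (8, 1)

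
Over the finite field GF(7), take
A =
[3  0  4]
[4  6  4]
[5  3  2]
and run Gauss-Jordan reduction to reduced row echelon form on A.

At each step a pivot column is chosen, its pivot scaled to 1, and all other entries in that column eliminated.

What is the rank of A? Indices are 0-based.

rank = 3

[1] R0 /= 3  ⇒  (1, 0, 6)
     R1 -= 4·R0  ⇒  (0, 6, 1)
     R2 -= 5·R0  ⇒  (0, 3, 0)
[2] R1 /= 6  ⇒  (0, 1, 6)
     R2 -= 3·R1  ⇒  (0, 0, 3)
[3] R2 /= 3  ⇒  (0, 0, 1)
     R0 -= 6·R2  ⇒  (1, 0, 0)
     R1 -= 6·R2  ⇒  (0, 1, 0)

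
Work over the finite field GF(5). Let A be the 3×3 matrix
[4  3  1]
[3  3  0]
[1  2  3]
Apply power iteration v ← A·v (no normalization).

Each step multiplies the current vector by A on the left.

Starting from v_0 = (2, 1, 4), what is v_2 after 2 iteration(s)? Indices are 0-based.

v_2 = (3, 2, 1)

v_0 = (2, 1, 4).
v_1 = A·v_0 = (0, 4, 1).
v_2 = A·v_1 = (3, 2, 1).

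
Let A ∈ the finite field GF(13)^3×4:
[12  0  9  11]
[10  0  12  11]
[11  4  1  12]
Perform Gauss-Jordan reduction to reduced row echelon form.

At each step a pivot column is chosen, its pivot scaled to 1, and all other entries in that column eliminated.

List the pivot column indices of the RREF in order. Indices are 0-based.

pivot columns: 0, 1, 2

[1] R0 /= 12  ⇒  (1, 0, 4, 2)
     R1 -= 10·R0  ⇒  (0, 0, 11, 4)
     R2 -= 11·R0  ⇒  (0, 4, 9, 3)
[2] R1 <-> R2
[2] R1 /= 4  ⇒  (0, 1, 12, 4)
[3] R2 /= 11  ⇒  (0, 0, 1, 11)
     R0 -= 4·R2  ⇒  (1, 0, 0, 10)
     R1 -= 12·R2  ⇒  (0, 1, 0, 2)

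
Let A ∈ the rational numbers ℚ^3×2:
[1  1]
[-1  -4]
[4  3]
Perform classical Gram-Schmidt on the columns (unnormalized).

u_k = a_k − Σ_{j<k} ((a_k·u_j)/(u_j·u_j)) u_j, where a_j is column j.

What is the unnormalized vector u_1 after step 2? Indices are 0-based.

Step 1: u_0 = a_0 = (1, -1, 4).
Step 2: u_1 = a_1 − (17/18)·u_0 = (1/18, -55/18, -7/9).

u_1 = (1/18, -55/18, -7/9)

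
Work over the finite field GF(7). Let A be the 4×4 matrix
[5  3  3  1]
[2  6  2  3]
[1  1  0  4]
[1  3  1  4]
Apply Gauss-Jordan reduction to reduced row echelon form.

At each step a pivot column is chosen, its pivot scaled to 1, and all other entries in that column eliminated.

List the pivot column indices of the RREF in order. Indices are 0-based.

pivot columns: 0, 1, 2, 3

[1] R0 /= 5  ⇒  (1, 2, 2, 3)
     R1 -= 2·R0  ⇒  (0, 2, 5, 4)
     R2 -= 1·R0  ⇒  (0, 6, 5, 1)
     R3 -= 1·R0  ⇒  (0, 1, 6, 1)
[2] R1 /= 2  ⇒  (0, 1, 6, 2)
     R0 -= 2·R1  ⇒  (1, 0, 4, 6)
     R2 -= 6·R1  ⇒  (0, 0, 4, 3)
     R3 -= 1·R1  ⇒  (0, 0, 0, 6)
[3] R2 /= 4  ⇒  (0, 0, 1, 6)
     R0 -= 4·R2  ⇒  (1, 0, 0, 3)
     R1 -= 6·R2  ⇒  (0, 1, 0, 1)
[4] R3 /= 6  ⇒  (0, 0, 0, 1)
     R0 -= 3·R3  ⇒  (1, 0, 0, 0)
     R1 -= 1·R3  ⇒  (0, 1, 0, 0)
     R2 -= 6·R3  ⇒  (0, 0, 1, 0)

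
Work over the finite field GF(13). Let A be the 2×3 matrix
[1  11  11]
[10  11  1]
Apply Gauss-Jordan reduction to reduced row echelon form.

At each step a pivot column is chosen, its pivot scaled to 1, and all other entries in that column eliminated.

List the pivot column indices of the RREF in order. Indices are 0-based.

pivot(0,0)=1: scale R0 → (1, 11, 11)
  clear (1,0): R1 −= (10)R0 → (0, 5, 8)
pivot(1,1)=5: scale R1 → (0, 1, 12)
  clear (0,1): R0 −= (11)R1 → (1, 0, 9)

pivot columns: 0, 1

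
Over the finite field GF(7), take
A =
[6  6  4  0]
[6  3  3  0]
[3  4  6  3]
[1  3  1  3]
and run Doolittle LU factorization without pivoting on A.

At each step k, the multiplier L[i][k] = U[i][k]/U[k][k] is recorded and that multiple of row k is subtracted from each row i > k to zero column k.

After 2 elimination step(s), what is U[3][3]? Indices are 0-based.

U[3][3] = 3

Step 1: pivot at (0,0) is 6.
  row1 ← row1 − (1)·row0  ⇒  L[1][0]=1, U row1=(0, 4, 6, 0)
  row2 ← row2 − (4)·row0  ⇒  L[2][0]=4, U row2=(0, 1, 4, 3)
  row3 ← row3 − (6)·row0  ⇒  L[3][0]=6, U row3=(0, 2, 5, 3)
Step 2: pivot at (1,1) is 4.
  row2 ← row2 − (2)·row1  ⇒  L[2][1]=2, U row2=(0, 0, 6, 3)
  row3 ← row3 − (4)·row1  ⇒  L[3][1]=4, U row3=(0, 0, 2, 3)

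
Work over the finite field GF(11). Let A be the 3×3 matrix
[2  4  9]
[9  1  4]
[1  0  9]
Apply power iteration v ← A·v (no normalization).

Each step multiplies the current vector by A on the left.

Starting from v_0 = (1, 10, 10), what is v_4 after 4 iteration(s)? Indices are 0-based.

v_0 = (1, 10, 10).
v_1 = A·v_0 = (0, 4, 3).
v_2 = A·v_1 = (10, 5, 5).
v_3 = A·v_2 = (8, 5, 0).
v_4 = A·v_3 = (3, 0, 8).

v_4 = (3, 0, 8)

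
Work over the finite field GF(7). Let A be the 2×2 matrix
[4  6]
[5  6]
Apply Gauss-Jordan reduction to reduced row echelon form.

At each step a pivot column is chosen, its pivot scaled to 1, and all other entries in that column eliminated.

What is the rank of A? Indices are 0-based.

rank = 2

[1] R0 /= 4  ⇒  (1, 5)
     R1 -= 5·R0  ⇒  (0, 2)
[2] R1 /= 2  ⇒  (0, 1)
     R0 -= 5·R1  ⇒  (1, 0)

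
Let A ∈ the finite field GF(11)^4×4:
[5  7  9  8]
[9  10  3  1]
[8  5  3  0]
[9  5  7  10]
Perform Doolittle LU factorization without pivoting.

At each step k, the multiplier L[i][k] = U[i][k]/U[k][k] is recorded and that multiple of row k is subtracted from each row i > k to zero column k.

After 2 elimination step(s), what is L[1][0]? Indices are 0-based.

L[1][0] = 4

k=0: U[0][0]=5
  eliminate (1,0): mult=4, new row 1: (0, 4, 0, 2); set L[1][0]=4
  eliminate (2,0): mult=6, new row 2: (0, 7, 4, 7); set L[2][0]=6
  eliminate (3,0): mult=4, new row 3: (0, 10, 4, 0); set L[3][0]=4
k=1: U[1][1]=4
  eliminate (2,1): mult=10, new row 2: (0, 0, 4, 9); set L[2][1]=10
  eliminate (3,1): mult=8, new row 3: (0, 0, 4, 6); set L[3][1]=8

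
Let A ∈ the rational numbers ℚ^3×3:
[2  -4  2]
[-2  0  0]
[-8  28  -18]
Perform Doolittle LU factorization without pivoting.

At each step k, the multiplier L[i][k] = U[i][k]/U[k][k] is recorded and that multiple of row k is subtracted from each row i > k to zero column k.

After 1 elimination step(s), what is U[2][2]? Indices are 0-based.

k=0: U[0][0]=2
  eliminate (1,0): mult=-1, new row 1: (0, -4, 2); set L[1][0]=-1
  eliminate (2,0): mult=-4, new row 2: (0, 12, -10); set L[2][0]=-4

U[2][2] = -10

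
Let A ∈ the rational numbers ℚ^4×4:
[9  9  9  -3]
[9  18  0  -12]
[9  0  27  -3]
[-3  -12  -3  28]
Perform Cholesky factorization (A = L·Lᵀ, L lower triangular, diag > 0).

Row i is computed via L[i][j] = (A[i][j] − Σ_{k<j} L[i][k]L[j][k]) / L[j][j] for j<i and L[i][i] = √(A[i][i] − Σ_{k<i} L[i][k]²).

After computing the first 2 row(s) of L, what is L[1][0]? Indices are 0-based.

L[1][0] = 3

Step 1: L[0][0] = √(9) = 3.
  L[1][0] = (9) / L[0][0] = 3.
Step 2: L[1][1] = √(9) = 3.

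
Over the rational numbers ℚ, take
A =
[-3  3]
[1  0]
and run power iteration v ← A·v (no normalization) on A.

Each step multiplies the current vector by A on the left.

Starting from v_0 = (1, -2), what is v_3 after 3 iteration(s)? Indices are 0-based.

v_3 = (-117, 30)

v_0 = (1, -2).
v_1 = A·v_0 = (-9, 1).
v_2 = A·v_1 = (30, -9).
v_3 = A·v_2 = (-117, 30).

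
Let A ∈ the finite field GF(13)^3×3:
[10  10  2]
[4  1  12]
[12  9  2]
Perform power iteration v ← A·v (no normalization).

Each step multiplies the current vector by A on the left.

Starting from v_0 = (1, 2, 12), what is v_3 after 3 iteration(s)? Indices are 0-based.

v_3 = (4, 12, 10)

v_0 = (1, 2, 12).
v_1 = A·v_0 = (2, 7, 2).
v_2 = A·v_1 = (3, 0, 0).
v_3 = A·v_2 = (4, 12, 10).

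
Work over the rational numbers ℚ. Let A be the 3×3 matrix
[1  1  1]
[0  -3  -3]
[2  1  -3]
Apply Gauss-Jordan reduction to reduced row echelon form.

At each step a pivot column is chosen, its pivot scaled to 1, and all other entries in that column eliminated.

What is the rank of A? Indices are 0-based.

rank = 3

pivot(0,0)=1: scale R0 → (1, 1, 1)
  clear (2,0): R2 −= (2)R0 → (0, -1, -5)
pivot(1,1)=-3: scale R1 → (0, 1, 1)
  clear (0,1): R0 −= (1)R1 → (1, 0, 0)
  clear (2,1): R2 −= (-1)R1 → (0, 0, -4)
pivot(2,2)=-4: scale R2 → (0, 0, 1)
  clear (1,2): R1 −= (1)R2 → (0, 1, 0)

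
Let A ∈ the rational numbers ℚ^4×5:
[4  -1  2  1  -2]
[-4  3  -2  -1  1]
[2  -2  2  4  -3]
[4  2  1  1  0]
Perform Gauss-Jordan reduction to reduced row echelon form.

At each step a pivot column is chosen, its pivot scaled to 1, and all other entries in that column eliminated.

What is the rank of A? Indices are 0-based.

pivot(0,0)=4: scale R0 → (1, -1/4, 1/2, 1/4, -1/2)
  clear (1,0): R1 −= (-4)R0 → (0, 2, 0, 0, -1)
  clear (2,0): R2 −= (2)R0 → (0, -3/2, 1, 7/2, -2)
  clear (3,0): R3 −= (4)R0 → (0, 3, -1, 0, 2)
pivot(1,1)=2: scale R1 → (0, 1, 0, 0, -1/2)
  clear (0,1): R0 −= (-1/4)R1 → (1, 0, 1/2, 1/4, -5/8)
  clear (2,1): R2 −= (-3/2)R1 → (0, 0, 1, 7/2, -11/4)
  clear (3,1): R3 −= (3)R1 → (0, 0, -1, 0, 7/2)
pivot(2,2)=1: scale R2 → (0, 0, 1, 7/2, -11/4)
  clear (0,2): R0 −= (1/2)R2 → (1, 0, 0, -3/2, 3/4)
  clear (3,2): R3 −= (-1)R2 → (0, 0, 0, 7/2, 3/4)
pivot(3,3)=7/2: scale R3 → (0, 0, 0, 1, 3/14)
  clear (0,3): R0 −= (-3/2)R3 → (1, 0, 0, 0, 15/14)
  clear (2,3): R2 −= (7/2)R3 → (0, 0, 1, 0, -7/2)

rank = 4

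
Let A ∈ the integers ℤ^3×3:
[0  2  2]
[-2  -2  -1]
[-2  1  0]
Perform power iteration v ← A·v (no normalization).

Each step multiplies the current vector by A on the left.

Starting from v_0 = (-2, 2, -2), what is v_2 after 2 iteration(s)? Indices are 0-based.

v_0 = (-2, 2, -2).
v_1 = A·v_0 = (0, 2, 6).
v_2 = A·v_1 = (16, -10, 2).

v_2 = (16, -10, 2)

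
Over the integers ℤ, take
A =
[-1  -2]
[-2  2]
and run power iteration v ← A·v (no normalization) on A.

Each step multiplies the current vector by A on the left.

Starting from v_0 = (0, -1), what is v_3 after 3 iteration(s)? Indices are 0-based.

v_0 = (0, -1).
v_1 = A·v_0 = (2, -2).
v_2 = A·v_1 = (2, -8).
v_3 = A·v_2 = (14, -20).

v_3 = (14, -20)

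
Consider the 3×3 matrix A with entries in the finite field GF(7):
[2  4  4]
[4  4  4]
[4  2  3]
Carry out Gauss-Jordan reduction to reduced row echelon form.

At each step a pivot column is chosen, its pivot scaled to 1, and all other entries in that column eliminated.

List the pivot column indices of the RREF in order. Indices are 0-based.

pivot columns: 0, 1, 2

pivot(0,0)=2: scale R0 → (1, 2, 2)
  clear (1,0): R1 −= (4)R0 → (0, 3, 3)
  clear (2,0): R2 −= (4)R0 → (0, 1, 2)
pivot(1,1)=3: scale R1 → (0, 1, 1)
  clear (0,1): R0 −= (2)R1 → (1, 0, 0)
  clear (2,1): R2 −= (1)R1 → (0, 0, 1)
pivot(2,2)=1: scale R2 → (0, 0, 1)
  clear (1,2): R1 −= (1)R2 → (0, 1, 0)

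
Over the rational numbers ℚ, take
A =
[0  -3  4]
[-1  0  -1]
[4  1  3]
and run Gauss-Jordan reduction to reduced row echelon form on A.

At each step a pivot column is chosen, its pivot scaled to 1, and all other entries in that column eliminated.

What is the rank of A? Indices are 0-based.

rank = 3

step 1: exchange rows 0,1
step 1: normalize row 0 (÷-1) = (1, 0, 1)
  row 2: subtract 4×row0 = (0, 1, -1)
step 2: normalize row 1 (÷-3) = (0, 1, -4/3)
  row 2: subtract 1×row1 = (0, 0, 1/3)
step 3: normalize row 2 (÷1/3) = (0, 0, 1)
  row 0: subtract 1×row2 = (1, 0, 0)
  row 1: subtract -4/3×row2 = (0, 1, 0)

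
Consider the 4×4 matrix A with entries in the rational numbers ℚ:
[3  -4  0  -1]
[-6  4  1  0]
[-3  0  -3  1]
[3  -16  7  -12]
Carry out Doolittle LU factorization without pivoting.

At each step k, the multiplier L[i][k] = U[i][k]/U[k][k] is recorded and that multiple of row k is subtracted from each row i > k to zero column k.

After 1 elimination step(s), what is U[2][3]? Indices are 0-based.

U[2][3] = 0

Step 1: pivot at (0,0) is 3.
  row1 ← row1 − (-2)·row0  ⇒  L[1][0]=-2, U row1=(0, -4, 1, -2)
  row2 ← row2 − (-1)·row0  ⇒  L[2][0]=-1, U row2=(0, -4, -3, 0)
  row3 ← row3 − (1)·row0  ⇒  L[3][0]=1, U row3=(0, -12, 7, -11)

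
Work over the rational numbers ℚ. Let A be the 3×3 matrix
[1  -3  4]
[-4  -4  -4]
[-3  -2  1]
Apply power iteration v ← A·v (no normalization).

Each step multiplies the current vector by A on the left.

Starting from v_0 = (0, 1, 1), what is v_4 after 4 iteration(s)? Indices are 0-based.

v_0 = (0, 1, 1).
v_1 = A·v_0 = (1, -8, -1).
v_2 = A·v_1 = (21, 32, 12).
v_3 = A·v_2 = (-27, -260, -115).
v_4 = A·v_3 = (293, 1608, 486).

v_4 = (293, 1608, 486)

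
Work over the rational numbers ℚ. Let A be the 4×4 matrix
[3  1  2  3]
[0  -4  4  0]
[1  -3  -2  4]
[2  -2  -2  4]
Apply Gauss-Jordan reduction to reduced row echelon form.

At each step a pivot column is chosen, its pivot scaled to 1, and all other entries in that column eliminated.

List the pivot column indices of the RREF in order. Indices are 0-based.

step 1: normalize row 0 (÷3) = (1, 1/3, 2/3, 1)
  row 2: subtract 1×row0 = (0, -10/3, -8/3, 3)
  row 3: subtract 2×row0 = (0, -8/3, -10/3, 2)
step 2: normalize row 1 (÷-4) = (0, 1, -1, 0)
  row 0: subtract 1/3×row1 = (1, 0, 1, 1)
  row 2: subtract -10/3×row1 = (0, 0, -6, 3)
  row 3: subtract -8/3×row1 = (0, 0, -6, 2)
step 3: normalize row 2 (÷-6) = (0, 0, 1, -1/2)
  row 0: subtract 1×row2 = (1, 0, 0, 3/2)
  row 1: subtract -1×row2 = (0, 1, 0, -1/2)
  row 3: subtract -6×row2 = (0, 0, 0, -1)
step 4: normalize row 3 (÷-1) = (0, 0, 0, 1)
  row 0: subtract 3/2×row3 = (1, 0, 0, 0)
  row 1: subtract -1/2×row3 = (0, 1, 0, 0)
  row 2: subtract -1/2×row3 = (0, 0, 1, 0)

pivot columns: 0, 1, 2, 3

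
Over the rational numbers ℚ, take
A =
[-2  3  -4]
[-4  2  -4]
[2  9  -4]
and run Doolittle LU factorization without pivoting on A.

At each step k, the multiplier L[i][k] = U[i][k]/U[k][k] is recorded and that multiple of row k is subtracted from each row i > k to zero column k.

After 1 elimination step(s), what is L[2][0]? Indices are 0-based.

L[2][0] = -1

Step 1: pivot at (0,0) is -2.
  row1 ← row1 − (2)·row0  ⇒  L[1][0]=2, U row1=(0, -4, 4)
  row2 ← row2 − (-1)·row0  ⇒  L[2][0]=-1, U row2=(0, 12, -8)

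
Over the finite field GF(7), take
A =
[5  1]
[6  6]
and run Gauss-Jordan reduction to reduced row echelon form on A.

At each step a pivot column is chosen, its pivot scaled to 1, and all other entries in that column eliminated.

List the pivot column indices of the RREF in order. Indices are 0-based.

[1] R0 /= 5  ⇒  (1, 3)
     R1 -= 6·R0  ⇒  (0, 2)
[2] R1 /= 2  ⇒  (0, 1)
     R0 -= 3·R1  ⇒  (1, 0)

pivot columns: 0, 1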